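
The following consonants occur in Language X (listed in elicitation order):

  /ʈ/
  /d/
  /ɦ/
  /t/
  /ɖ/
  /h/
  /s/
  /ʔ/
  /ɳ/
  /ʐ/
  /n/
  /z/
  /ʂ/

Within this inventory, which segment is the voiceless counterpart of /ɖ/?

/ɖ/ is a voiced retroflex stop.
The voiceless counterpart is a voiceless retroflex stop — in this inventory, /ʈ/.

/ʈ/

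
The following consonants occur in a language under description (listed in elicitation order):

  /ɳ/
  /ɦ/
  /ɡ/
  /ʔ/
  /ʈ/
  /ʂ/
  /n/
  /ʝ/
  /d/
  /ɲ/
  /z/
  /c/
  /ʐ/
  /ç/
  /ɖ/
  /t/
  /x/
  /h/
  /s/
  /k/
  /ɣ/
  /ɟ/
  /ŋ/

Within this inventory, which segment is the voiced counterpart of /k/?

/k/ is a voiceless velar stop.
The voiced counterpart is a voiced velar stop — in this inventory, /ɡ/.

/ɡ/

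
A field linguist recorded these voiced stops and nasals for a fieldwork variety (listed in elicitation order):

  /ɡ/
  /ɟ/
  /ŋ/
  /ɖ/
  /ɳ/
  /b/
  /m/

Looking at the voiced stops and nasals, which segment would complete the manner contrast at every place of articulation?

/ɲ/

place of articulation  oral stop  nasal   
bilabial          b         m       
retroflex         ɖ         ɳ       
palatal           ɟ         —       
velar             ɡ         ŋ       
The palatal row has no nasal member, so the gap is the palatal nasal /ɲ/.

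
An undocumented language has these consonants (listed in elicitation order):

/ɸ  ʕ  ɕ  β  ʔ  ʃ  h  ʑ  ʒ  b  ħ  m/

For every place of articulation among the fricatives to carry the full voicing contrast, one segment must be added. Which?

/ɦ/

bilabial: voiceless /ɸ/, voiced /β/.
postalveolar: voiceless /ʃ/, voiced /ʒ/.
alveolo-palatal: voiceless /ɕ/, voiced /ʑ/.
pharyngeal: voiceless /ħ/, voiced /ʕ/.
glottal: voiceless /h/, voiced —.
The glottal row has no voiced member, so the gap is the voiced glottal fricative /ɦ/.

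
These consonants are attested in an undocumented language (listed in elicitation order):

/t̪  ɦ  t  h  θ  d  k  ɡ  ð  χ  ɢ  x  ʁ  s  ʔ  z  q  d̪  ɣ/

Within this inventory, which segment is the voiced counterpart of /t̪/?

/t̪/ is a voiceless dental stop.
The voiced counterpart is a voiced dental stop — in this inventory, /d̪/.

/d̪/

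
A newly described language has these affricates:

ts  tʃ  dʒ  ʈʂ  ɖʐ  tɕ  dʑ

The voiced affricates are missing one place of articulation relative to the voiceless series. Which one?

alveolar

Voiceless: /ts/ (alveolar), /tʃ/ (postalveolar), /ʈʂ/ (retroflex), /tɕ/ (alveolo-palatal).
Voiced: /dʒ/ (postalveolar), /ɖʐ/ (retroflex), /dʑ/ (alveolo-palatal).
Every place of articulation has a voiced member except alveolar, where /dz/ would be expected.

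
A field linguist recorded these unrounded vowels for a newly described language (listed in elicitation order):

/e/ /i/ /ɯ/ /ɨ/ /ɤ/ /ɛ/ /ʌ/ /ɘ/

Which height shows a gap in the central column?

low-mid

high: front /i/, central /ɨ/, back /ɯ/.
high-mid: front /e/, central /ɘ/, back /ɤ/.
low-mid: front /ɛ/, central —, back /ʌ/.
Every height has a central member except low-mid, where /ɜ/ would be expected.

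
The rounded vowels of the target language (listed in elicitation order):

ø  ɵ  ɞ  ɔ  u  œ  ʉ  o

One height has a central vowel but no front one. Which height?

height            front     central   back    
high              —         ʉ         u       
high-mid          ø         ɵ         o       
low-mid           œ         ɞ         ɔ       
Every height has a front member except high, where /y/ would be expected.

high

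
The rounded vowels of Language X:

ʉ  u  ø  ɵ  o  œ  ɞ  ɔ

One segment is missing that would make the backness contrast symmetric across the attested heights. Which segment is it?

/y/

height            front     central   back    
high              —         ʉ         u       
high-mid          ø         ɵ         o       
low-mid           œ         ɞ         ɔ       
The high row has no front member, so the gap is the high front rounded vowel /y/.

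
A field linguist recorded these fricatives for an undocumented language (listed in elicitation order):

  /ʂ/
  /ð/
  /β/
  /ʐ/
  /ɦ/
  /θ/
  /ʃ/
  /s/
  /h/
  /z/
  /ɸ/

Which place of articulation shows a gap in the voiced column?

postalveolar

Voiceless: /ɸ/ (bilabial), /θ/ (dental), /s/ (alveolar), /ʃ/ (postalveolar), /ʂ/ (retroflex), /h/ (glottal).
Voiced: /β/ (bilabial), /ð/ (dental), /z/ (alveolar), /ʐ/ (retroflex), /ɦ/ (glottal).
Every place of articulation has a voiced member except postalveolar, where /ʒ/ would be expected.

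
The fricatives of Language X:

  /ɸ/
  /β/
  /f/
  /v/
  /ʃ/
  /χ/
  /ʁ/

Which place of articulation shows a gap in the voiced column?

place of articulation  voiceless  voiced  
bilabial          ɸ         β       
labiodental       f         v       
postalveolar      ʃ         —       
uvular            χ         ʁ       
Every place of articulation has a voiced member except postalveolar, where /ʒ/ would be expected.

postalveolar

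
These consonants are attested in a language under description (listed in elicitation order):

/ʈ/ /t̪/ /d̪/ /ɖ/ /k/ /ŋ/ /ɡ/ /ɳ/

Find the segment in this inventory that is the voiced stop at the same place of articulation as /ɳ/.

/ɳ/ is a retroflex nasal.
The voiced stop at the same place is a voiced retroflex stop — in this inventory, /ɖ/.

/ɖ/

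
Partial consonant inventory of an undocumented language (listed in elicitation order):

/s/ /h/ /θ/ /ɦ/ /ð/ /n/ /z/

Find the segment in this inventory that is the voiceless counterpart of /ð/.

/θ/

/ð/ is a voiced dental fricative.
The voiceless counterpart is a voiceless dental fricative — in this inventory, /θ/.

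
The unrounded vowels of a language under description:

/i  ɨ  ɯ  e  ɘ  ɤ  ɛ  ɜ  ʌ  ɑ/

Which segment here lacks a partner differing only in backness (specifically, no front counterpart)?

/ɑ/

High: /i/ ~ /ɨ/ ~ /ɯ/
High-mid: /e/ ~ /ɘ/ ~ /ɤ/
Low-mid: /ɛ/ ~ /ɜ/ ~ /ʌ/
Low: only /ɑ/ (back); no front partner.
So /ɑ/ is the unpaired segment.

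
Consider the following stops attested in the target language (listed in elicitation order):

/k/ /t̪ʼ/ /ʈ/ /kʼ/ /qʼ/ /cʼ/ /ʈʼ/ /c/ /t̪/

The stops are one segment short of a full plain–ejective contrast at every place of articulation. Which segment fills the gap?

Plain: /t̪/ (dental), /ʈ/ (retroflex), /c/ (palatal), /k/ (velar).
Ejective: /t̪ʼ/ (dental), /ʈʼ/ (retroflex), /cʼ/ (palatal), /kʼ/ (velar), /qʼ/ (uvular).
The uvular row has no plain member, so the gap is the plain uvular stop /q/.

/q/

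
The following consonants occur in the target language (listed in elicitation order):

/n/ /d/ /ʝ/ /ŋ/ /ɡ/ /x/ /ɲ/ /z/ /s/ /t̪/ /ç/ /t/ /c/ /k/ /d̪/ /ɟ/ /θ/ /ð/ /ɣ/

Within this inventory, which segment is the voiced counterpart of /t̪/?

/t̪/ is a voiceless dental stop.
The voiced counterpart is a voiced dental stop — in this inventory, /d̪/.

/d̪/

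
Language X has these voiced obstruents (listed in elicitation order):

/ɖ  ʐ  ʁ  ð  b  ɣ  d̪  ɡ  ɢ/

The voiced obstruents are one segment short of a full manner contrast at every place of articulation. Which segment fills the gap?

/β/

place of articulation  stop      fricative
bilabial          b         —       
dental            d̪        ð       
retroflex         ɖ         ʐ       
velar             ɡ         ɣ       
uvular            ɢ         ʁ       
The bilabial row has no fricative member, so the gap is the bilabial fricative /β/.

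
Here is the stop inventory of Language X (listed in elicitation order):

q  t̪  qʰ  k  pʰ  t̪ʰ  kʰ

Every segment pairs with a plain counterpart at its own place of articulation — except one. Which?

Dental: /t̪/ ~ /t̪ʰ/
Velar: /k/ ~ /kʰ/
Uvular: /q/ ~ /qʰ/
Bilabial: only /pʰ/ (aspirated); no plain partner.
So /pʰ/ is the unpaired segment.

/pʰ/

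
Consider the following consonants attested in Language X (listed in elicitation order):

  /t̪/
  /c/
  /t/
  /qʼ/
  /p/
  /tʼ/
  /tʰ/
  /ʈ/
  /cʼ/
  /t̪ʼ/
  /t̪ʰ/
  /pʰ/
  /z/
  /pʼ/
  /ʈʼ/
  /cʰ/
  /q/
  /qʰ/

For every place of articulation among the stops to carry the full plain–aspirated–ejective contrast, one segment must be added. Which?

/ʈʰ/

place of articulation  plain     aspirated  ejective
bilabial          p         pʰ        pʼ      
dental            t̪        t̪ʰ       t̪ʼ     
alveolar          t         tʰ        tʼ      
retroflex         ʈ         —         ʈʼ      
palatal           c         cʰ        cʼ      
uvular            q         qʰ        qʼ      
The retroflex row has no aspirated member, so the gap is the aspirated retroflex stop /ʈʰ/.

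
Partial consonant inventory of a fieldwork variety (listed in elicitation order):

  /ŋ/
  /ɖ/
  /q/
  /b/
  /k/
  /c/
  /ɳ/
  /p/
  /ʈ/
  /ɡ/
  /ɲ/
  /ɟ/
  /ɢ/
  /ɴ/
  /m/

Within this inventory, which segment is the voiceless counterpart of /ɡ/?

/k/

/ɡ/ is a voiced velar stop.
The voiceless counterpart is a voiceless velar stop — in this inventory, /k/.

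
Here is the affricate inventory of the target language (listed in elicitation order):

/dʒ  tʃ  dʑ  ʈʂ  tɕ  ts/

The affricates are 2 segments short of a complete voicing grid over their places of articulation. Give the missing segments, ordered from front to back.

/dz/, /ɖʐ/

alveolar: voiceless /ts/, voiced —.
postalveolar: voiceless /tʃ/, voiced /dʒ/.
retroflex: voiceless /ʈʂ/, voiced —.
alveolo-palatal: voiceless /tɕ/, voiced /dʑ/.
Gaps, from front to back: alveolar lacks voiced (/dz/); retroflex lacks voiced (/ɖʐ/).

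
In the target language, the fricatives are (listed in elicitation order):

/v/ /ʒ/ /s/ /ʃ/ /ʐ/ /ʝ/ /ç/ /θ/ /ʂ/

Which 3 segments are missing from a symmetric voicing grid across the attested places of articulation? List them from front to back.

place of articulation  voiceless  voiced  
labiodental       —         v       
dental            θ         —       
alveolar          s         —       
postalveolar      ʃ         ʒ       
retroflex         ʂ         ʐ       
palatal           ç         ʝ       
Gaps, from front to back: labiodental lacks voiceless (/f/); dental lacks voiced (/ð/); alveolar lacks voiced (/z/).

/f/, /ð/, /z/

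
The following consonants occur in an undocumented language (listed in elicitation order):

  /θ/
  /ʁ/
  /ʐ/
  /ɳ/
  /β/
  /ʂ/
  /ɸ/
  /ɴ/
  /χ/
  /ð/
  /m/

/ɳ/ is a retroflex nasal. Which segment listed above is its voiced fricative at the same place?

The voiced fricative at the same place is a voiced retroflex fricative — in this inventory, /ʐ/.

/ʐ/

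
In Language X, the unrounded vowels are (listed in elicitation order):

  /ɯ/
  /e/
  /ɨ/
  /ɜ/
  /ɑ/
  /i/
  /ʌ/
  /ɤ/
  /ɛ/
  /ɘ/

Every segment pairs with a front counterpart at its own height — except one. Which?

/ɑ/

High: /i/ ~ /ɨ/ ~ /ɯ/
High-mid: /e/ ~ /ɘ/ ~ /ɤ/
Low-mid: /ɛ/ ~ /ɜ/ ~ /ʌ/
Low: only /ɑ/ (back); no front partner.
So /ɑ/ is the unpaired segment.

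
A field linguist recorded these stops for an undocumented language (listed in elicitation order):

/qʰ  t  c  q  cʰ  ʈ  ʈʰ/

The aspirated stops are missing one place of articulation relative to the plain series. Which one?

alveolar

place of articulation  plain     aspirated
alveolar          t         —       
retroflex         ʈ         ʈʰ      
palatal           c         cʰ      
uvular            q         qʰ      
Every place of articulation has an aspirated member except alveolar, where /tʰ/ would be expected.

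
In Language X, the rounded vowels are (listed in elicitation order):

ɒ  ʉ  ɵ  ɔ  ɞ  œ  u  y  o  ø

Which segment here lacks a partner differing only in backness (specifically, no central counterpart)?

High: /y/ ~ /ʉ/ ~ /u/
High-mid: /ø/ ~ /ɵ/ ~ /o/
Low-mid: /œ/ ~ /ɞ/ ~ /ɔ/
Low: only /ɒ/ (back); no central partner.
So /ɒ/ is the unpaired segment.

/ɒ/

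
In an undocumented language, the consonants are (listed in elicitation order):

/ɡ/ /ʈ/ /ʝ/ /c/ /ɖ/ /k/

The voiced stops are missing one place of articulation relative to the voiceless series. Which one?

palatal

retroflex: voiceless /ʈ/, voiced /ɖ/.
palatal: voiceless /c/, voiced —.
velar: voiceless /k/, voiced /ɡ/.
Every place of articulation has a voiced member except palatal, where /ɟ/ would be expected.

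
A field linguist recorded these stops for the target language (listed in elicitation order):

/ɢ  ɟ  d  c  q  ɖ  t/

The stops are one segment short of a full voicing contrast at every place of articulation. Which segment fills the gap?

place of articulation  voiceless  voiced  
alveolar          t         d       
retroflex         —         ɖ       
palatal           c         ɟ       
uvular            q         ɢ       
The retroflex row has no voiceless member, so the gap is the voiceless retroflex stop /ʈ/.

/ʈ/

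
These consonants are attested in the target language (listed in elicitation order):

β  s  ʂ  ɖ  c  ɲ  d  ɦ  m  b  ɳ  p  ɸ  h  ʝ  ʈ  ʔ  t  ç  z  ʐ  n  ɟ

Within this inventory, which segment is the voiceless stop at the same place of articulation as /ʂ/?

/ʂ/ is a voiceless retroflex fricative.
The voiceless stop at the same place is a voiceless retroflex stop — in this inventory, /ʈ/.

/ʈ/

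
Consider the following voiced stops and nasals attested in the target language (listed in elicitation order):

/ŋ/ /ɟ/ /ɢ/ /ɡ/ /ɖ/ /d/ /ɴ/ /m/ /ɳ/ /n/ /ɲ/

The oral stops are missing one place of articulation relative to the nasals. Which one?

bilabial

bilabial: oral stop —, nasal /m/.
alveolar: oral stop /d/, nasal /n/.
retroflex: oral stop /ɖ/, nasal /ɳ/.
palatal: oral stop /ɟ/, nasal /ɲ/.
velar: oral stop /ɡ/, nasal /ŋ/.
uvular: oral stop /ɢ/, nasal /ɴ/.
Every place of articulation has an oral stop member except bilabial, where /b/ would be expected.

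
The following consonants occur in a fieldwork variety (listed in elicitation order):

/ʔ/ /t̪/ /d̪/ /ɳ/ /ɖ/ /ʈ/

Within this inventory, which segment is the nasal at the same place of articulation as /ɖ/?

/ɳ/

/ɖ/ is a voiced retroflex stop.
The nasal at the same place is a retroflex nasal — in this inventory, /ɳ/.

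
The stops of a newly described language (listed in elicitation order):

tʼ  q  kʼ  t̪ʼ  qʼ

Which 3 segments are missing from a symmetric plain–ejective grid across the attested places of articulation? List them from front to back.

place of articulation  plain     ejective
dental            —         t̪ʼ     
alveolar          —         tʼ      
velar             —         kʼ      
uvular            q         qʼ      
Gaps, from front to back: dental lacks plain (/t̪/); alveolar lacks plain (/t/); velar lacks plain (/k/).

/t̪/, /t/, /k/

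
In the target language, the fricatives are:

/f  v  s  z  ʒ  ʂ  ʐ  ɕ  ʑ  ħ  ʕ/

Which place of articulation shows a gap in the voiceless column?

labiodental: voiceless /f/, voiced /v/.
alveolar: voiceless /s/, voiced /z/.
postalveolar: voiceless —, voiced /ʒ/.
retroflex: voiceless /ʂ/, voiced /ʐ/.
alveolo-palatal: voiceless /ɕ/, voiced /ʑ/.
pharyngeal: voiceless /ħ/, voiced /ʕ/.
Every place of articulation has a voiceless member except postalveolar, where /ʃ/ would be expected.

postalveolar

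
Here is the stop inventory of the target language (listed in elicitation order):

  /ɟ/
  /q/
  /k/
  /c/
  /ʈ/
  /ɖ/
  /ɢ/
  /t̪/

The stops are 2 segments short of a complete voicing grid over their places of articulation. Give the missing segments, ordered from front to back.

/d̪/, /ɡ/

place of articulation  voiceless  voiced  
dental            t̪        —       
retroflex         ʈ         ɖ       
palatal           c         ɟ       
velar             k         —       
uvular            q         ɢ       
Gaps, from front to back: dental lacks voiced (/d̪/); velar lacks voiced (/ɡ/).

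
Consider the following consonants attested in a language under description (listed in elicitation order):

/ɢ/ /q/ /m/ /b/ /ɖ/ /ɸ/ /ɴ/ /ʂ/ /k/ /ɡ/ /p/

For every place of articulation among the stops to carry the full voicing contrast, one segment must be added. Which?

bilabial: voiceless /p/, voiced /b/.
retroflex: voiceless —, voiced /ɖ/.
velar: voiceless /k/, voiced /ɡ/.
uvular: voiceless /q/, voiced /ɢ/.
The retroflex row has no voiceless member, so the gap is the voiceless retroflex stop /ʈ/.

/ʈ/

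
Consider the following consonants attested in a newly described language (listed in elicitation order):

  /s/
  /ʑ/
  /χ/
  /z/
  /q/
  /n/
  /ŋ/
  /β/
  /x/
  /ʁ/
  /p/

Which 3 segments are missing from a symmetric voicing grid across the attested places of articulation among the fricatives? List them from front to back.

/ɸ/, /ɕ/, /ɣ/

place of articulation  voiceless  voiced  
bilabial          —         β       
alveolar          s         z       
alveolo-palatal   —         ʑ       
velar             x         —       
uvular            χ         ʁ       
Gaps, from front to back: bilabial lacks voiceless (/ɸ/); alveolo-palatal lacks voiceless (/ɕ/); velar lacks voiced (/ɣ/).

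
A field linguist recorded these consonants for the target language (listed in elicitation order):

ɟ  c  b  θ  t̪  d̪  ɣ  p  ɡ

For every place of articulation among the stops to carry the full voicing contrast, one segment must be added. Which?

bilabial: voiceless /p/, voiced /b/.
dental: voiceless /t̪/, voiced /d̪/.
palatal: voiceless /c/, voiced /ɟ/.
velar: voiceless —, voiced /ɡ/.
The velar row has no voiceless member, so the gap is the voiceless velar stop /k/.

/k/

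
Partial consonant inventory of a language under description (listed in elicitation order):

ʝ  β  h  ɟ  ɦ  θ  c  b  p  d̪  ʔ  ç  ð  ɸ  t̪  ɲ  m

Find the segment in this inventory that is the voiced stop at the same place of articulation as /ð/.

/ð/ is a voiced dental fricative.
The voiced stop at the same place is a voiced dental stop — in this inventory, /d̪/.

/d̪/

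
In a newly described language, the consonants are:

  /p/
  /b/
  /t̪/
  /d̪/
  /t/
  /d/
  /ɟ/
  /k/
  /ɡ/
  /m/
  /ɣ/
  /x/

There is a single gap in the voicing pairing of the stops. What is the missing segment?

/c/

place of articulation  voiceless  voiced  
bilabial          p         b       
dental            t̪        d̪      
alveolar          t         d       
palatal           —         ɟ       
velar             k         ɡ       
The palatal row has no voiceless member, so the gap is the voiceless palatal stop /c/.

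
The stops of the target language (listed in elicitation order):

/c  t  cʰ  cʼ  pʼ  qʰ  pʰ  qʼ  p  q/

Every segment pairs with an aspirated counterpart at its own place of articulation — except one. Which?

/t/

Bilabial: /p/ ~ /pʰ/ ~ /pʼ/
Palatal: /c/ ~ /cʰ/ ~ /cʼ/
Uvular: /q/ ~ /qʰ/ ~ /qʼ/
Alveolar: only /t/ (plain); no aspirated partner.
So /t/ is the unpaired segment.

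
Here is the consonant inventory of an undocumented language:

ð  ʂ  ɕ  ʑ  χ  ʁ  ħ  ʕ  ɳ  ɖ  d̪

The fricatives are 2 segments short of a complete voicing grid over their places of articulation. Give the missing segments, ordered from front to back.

/θ/, /ʐ/

Voiceless: /ʂ/ (retroflex), /ɕ/ (alveolo-palatal), /χ/ (uvular), /ħ/ (pharyngeal).
Voiced: /ð/ (dental), /ʑ/ (alveolo-palatal), /ʁ/ (uvular), /ʕ/ (pharyngeal).
Gaps, from front to back: dental lacks voiceless (/θ/); retroflex lacks voiced (/ʐ/).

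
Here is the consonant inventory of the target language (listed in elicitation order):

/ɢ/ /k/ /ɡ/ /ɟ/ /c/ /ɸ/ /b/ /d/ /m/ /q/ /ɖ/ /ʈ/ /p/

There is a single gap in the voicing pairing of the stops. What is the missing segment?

/t/

Voiceless: /p/ (bilabial), /ʈ/ (retroflex), /c/ (palatal), /k/ (velar), /q/ (uvular).
Voiced: /b/ (bilabial), /d/ (alveolar), /ɖ/ (retroflex), /ɟ/ (palatal), /ɡ/ (velar), /ɢ/ (uvular).
The alveolar row has no voiceless member, so the gap is the voiceless alveolar stop /t/.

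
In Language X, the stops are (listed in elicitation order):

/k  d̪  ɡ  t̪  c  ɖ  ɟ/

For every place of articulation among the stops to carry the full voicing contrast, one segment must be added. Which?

dental: voiceless /t̪/, voiced /d̪/.
retroflex: voiceless —, voiced /ɖ/.
palatal: voiceless /c/, voiced /ɟ/.
velar: voiceless /k/, voiced /ɡ/.
The retroflex row has no voiceless member, so the gap is the voiceless retroflex stop /ʈ/.

/ʈ/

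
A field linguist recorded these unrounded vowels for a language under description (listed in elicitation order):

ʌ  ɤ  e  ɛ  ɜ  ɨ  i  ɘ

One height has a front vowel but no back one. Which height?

Front: /i/ (high), /e/ (high-mid), /ɛ/ (low-mid).
Central: /ɨ/ (high), /ɘ/ (high-mid), /ɜ/ (low-mid).
Back: /ɤ/ (high-mid), /ʌ/ (low-mid).
Every height has a back member except high, where /ɯ/ would be expected.

high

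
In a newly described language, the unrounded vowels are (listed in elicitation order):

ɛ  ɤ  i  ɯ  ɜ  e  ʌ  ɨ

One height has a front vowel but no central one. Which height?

high-mid

height            front     central   back    
high              i         ɨ         ɯ       
high-mid          e         —         ɤ       
low-mid           ɛ         ɜ         ʌ       
Every height has a central member except high-mid, where /ɘ/ would be expected.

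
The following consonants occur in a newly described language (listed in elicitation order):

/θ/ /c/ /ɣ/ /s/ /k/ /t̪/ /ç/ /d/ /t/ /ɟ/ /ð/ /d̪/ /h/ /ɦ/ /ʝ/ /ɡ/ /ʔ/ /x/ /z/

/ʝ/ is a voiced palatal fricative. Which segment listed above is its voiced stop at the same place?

The voiced stop at the same place is a voiced palatal stop — in this inventory, /ɟ/.

/ɟ/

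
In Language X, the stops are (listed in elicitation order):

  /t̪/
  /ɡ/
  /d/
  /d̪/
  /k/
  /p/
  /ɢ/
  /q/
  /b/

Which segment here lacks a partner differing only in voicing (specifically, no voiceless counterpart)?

/d/

Bilabial: /p/ ~ /b/
Dental: /t̪/ ~ /d̪/
Velar: /k/ ~ /ɡ/
Uvular: /q/ ~ /ɢ/
Alveolar: only /d/ (voiced); no voiceless partner.
So /d/ is the unpaired segment.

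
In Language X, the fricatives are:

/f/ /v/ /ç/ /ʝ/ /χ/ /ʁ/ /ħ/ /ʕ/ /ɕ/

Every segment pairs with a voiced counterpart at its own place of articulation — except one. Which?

Labiodental: /f/ ~ /v/
Palatal: /ç/ ~ /ʝ/
Uvular: /χ/ ~ /ʁ/
Pharyngeal: /ħ/ ~ /ʕ/
Alveolo-palatal: only /ɕ/ (voiceless); no voiced partner.
So /ɕ/ is the unpaired segment.

/ɕ/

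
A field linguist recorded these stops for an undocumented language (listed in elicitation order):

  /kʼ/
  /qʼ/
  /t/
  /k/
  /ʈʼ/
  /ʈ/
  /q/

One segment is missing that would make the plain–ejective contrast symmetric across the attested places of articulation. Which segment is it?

Plain: /t/ (alveolar), /ʈ/ (retroflex), /k/ (velar), /q/ (uvular).
Ejective: /ʈʼ/ (retroflex), /kʼ/ (velar), /qʼ/ (uvular).
The alveolar row has no ejective member, so the gap is the ejective alveolar stop /tʼ/.

/tʼ/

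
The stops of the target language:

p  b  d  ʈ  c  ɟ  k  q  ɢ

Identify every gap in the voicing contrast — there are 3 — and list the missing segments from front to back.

bilabial: voiceless /p/, voiced /b/.
alveolar: voiceless —, voiced /d/.
retroflex: voiceless /ʈ/, voiced —.
palatal: voiceless /c/, voiced /ɟ/.
velar: voiceless /k/, voiced —.
uvular: voiceless /q/, voiced /ɢ/.
Gaps, from front to back: alveolar lacks voiceless (/t/); retroflex lacks voiced (/ɖ/); velar lacks voiced (/ɡ/).

/t/, /ɖ/, /ɡ/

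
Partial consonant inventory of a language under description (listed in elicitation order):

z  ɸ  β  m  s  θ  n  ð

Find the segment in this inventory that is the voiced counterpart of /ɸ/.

/ɸ/ is a voiceless bilabial fricative.
The voiced counterpart is a voiced bilabial fricative — in this inventory, /β/.

/β/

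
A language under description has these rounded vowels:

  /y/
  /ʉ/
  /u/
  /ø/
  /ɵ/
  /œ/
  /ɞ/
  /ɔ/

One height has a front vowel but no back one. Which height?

high-mid

Front: /y/ (high), /ø/ (high-mid), /œ/ (low-mid).
Central: /ʉ/ (high), /ɵ/ (high-mid), /ɞ/ (low-mid).
Back: /u/ (high), /ɔ/ (low-mid).
Every height has a back member except high-mid, where /o/ would be expected.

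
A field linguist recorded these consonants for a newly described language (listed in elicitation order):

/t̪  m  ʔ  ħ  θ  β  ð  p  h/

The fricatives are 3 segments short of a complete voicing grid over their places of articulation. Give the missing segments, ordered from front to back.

/ɸ/, /ʕ/, /ɦ/

bilabial: voiceless —, voiced /β/.
dental: voiceless /θ/, voiced /ð/.
pharyngeal: voiceless /ħ/, voiced —.
glottal: voiceless /h/, voiced —.
Gaps, from front to back: bilabial lacks voiceless (/ɸ/); pharyngeal lacks voiced (/ʕ/); glottal lacks voiced (/ɦ/).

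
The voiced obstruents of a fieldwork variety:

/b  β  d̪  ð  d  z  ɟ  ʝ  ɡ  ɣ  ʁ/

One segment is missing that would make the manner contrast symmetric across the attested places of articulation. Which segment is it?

place of articulation  stop      fricative
bilabial          b         β       
dental            d̪        ð       
alveolar          d         z       
palatal           ɟ         ʝ       
velar             ɡ         ɣ       
uvular            —         ʁ       
The uvular row has no stop member, so the gap is the uvular stop /ɢ/.

/ɢ/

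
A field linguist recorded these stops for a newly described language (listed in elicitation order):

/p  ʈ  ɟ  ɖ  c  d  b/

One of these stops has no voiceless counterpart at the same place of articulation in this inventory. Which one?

Bilabial: /p/ ~ /b/
Retroflex: /ʈ/ ~ /ɖ/
Palatal: /c/ ~ /ɟ/
Alveolar: only /d/ (voiced); no voiceless partner.
So /d/ is the unpaired segment.

/d/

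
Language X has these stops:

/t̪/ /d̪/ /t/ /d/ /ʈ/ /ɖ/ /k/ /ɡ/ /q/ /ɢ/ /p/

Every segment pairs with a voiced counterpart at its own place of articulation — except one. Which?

Dental: /t̪/ ~ /d̪/
Alveolar: /t/ ~ /d/
Retroflex: /ʈ/ ~ /ɖ/
Velar: /k/ ~ /ɡ/
Uvular: /q/ ~ /ɢ/
Bilabial: only /p/ (voiceless); no voiced partner.
So /p/ is the unpaired segment.

/p/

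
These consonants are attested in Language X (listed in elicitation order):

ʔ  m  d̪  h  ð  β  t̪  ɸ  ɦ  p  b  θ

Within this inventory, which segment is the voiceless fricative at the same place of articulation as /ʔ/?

/ʔ/ is a voiceless glottal stop.
The voiceless fricative at the same place is a voiceless glottal fricative — in this inventory, /h/.

/h/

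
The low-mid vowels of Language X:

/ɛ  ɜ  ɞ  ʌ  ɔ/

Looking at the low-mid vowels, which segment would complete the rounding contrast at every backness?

/œ/

front: unrounded /ɛ/, rounded —.
central: unrounded /ɜ/, rounded /ɞ/.
back: unrounded /ʌ/, rounded /ɔ/.
The front row has no rounded member, so the gap is the front rounded vowel /œ/.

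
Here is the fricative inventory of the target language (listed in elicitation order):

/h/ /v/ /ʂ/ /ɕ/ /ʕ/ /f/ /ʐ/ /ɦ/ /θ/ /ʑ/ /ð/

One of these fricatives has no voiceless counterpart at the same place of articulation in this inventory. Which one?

/ʕ/

Labiodental: /f/ ~ /v/
Dental: /θ/ ~ /ð/
Retroflex: /ʂ/ ~ /ʐ/
Alveolo-palatal: /ɕ/ ~ /ʑ/
Glottal: /h/ ~ /ɦ/
Pharyngeal: only /ʕ/ (voiced); no voiceless partner.
So /ʕ/ is the unpaired segment.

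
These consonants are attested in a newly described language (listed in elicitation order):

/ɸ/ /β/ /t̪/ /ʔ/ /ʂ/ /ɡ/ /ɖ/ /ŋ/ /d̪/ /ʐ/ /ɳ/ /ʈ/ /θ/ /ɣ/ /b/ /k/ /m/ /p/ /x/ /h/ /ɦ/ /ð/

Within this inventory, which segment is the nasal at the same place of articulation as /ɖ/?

/ɖ/ is a voiced retroflex stop.
The nasal at the same place is a retroflex nasal — in this inventory, /ɳ/.

/ɳ/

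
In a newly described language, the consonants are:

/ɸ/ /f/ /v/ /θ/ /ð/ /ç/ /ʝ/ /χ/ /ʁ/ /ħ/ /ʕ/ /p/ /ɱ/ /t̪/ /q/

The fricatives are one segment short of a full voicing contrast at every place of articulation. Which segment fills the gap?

/β/

place of articulation  voiceless  voiced  
bilabial          ɸ         —       
labiodental       f         v       
dental            θ         ð       
palatal           ç         ʝ       
uvular            χ         ʁ       
pharyngeal        ħ         ʕ       
The bilabial row has no voiced member, so the gap is the voiced bilabial fricative /β/.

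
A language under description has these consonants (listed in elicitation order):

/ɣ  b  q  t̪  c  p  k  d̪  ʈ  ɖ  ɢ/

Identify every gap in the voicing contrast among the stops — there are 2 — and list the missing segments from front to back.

place of articulation  voiceless  voiced  
bilabial          p         b       
dental            t̪        d̪      
retroflex         ʈ         ɖ       
palatal           c         —       
velar             k         —       
uvular            q         ɢ       
Gaps, from front to back: palatal lacks voiced (/ɟ/); velar lacks voiced (/ɡ/).

/ɟ/, /ɡ/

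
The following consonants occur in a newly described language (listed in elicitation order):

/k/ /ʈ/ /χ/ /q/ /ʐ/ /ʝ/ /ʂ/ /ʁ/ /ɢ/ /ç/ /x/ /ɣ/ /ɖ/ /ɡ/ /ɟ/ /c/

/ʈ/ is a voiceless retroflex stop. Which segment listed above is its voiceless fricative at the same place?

The voiceless fricative at the same place is a voiceless retroflex fricative — in this inventory, /ʂ/.

/ʂ/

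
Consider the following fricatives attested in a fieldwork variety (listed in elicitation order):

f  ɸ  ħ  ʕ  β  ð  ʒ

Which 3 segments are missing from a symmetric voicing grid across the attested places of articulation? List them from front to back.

/v/, /θ/, /ʃ/

place of articulation  voiceless  voiced  
bilabial          ɸ         β       
labiodental       f         —       
dental            —         ð       
postalveolar      —         ʒ       
pharyngeal        ħ         ʕ       
Gaps, from front to back: labiodental lacks voiced (/v/); dental lacks voiceless (/θ/); postalveolar lacks voiceless (/ʃ/).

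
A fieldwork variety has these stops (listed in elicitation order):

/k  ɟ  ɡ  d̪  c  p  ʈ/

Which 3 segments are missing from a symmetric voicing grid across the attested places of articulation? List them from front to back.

Voiceless: /p/ (bilabial), /ʈ/ (retroflex), /c/ (palatal), /k/ (velar).
Voiced: /d̪/ (dental), /ɟ/ (palatal), /ɡ/ (velar).
Gaps, from front to back: bilabial lacks voiced (/b/); dental lacks voiceless (/t̪/); retroflex lacks voiced (/ɖ/).

/b/, /t̪/, /ɖ/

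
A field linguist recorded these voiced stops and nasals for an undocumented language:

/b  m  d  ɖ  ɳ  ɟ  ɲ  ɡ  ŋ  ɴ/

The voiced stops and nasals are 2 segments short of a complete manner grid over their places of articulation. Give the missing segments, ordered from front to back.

bilabial: oral stop /b/, nasal /m/.
alveolar: oral stop /d/, nasal —.
retroflex: oral stop /ɖ/, nasal /ɳ/.
palatal: oral stop /ɟ/, nasal /ɲ/.
velar: oral stop /ɡ/, nasal /ŋ/.
uvular: oral stop —, nasal /ɴ/.
Gaps, from front to back: alveolar lacks nasal (/n/); uvular lacks oral stop (/ɢ/).

/n/, /ɢ/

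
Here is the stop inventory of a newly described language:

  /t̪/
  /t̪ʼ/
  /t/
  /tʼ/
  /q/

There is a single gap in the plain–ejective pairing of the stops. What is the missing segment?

Plain: /t̪/ (dental), /t/ (alveolar), /q/ (uvular).
Ejective: /t̪ʼ/ (dental), /tʼ/ (alveolar).
The uvular row has no ejective member, so the gap is the ejective uvular stop /qʼ/.

/qʼ/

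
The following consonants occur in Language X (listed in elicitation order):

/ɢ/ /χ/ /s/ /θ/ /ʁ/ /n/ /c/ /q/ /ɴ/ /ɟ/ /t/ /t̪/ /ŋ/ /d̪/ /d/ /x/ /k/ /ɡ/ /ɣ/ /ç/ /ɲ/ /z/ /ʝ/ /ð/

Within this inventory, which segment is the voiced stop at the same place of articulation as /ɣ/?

/ɣ/ is a voiced velar fricative.
The voiced stop at the same place is a voiced velar stop — in this inventory, /ɡ/.

/ɡ/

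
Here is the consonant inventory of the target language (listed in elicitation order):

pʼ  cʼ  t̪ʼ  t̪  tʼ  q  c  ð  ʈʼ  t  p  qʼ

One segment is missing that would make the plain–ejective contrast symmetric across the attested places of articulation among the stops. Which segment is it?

place of articulation  plain     ejective
bilabial          p         pʼ      
dental            t̪        t̪ʼ     
alveolar          t         tʼ      
retroflex         —         ʈʼ      
palatal           c         cʼ      
uvular            q         qʼ      
The retroflex row has no plain member, so the gap is the plain retroflex stop /ʈ/.

/ʈ/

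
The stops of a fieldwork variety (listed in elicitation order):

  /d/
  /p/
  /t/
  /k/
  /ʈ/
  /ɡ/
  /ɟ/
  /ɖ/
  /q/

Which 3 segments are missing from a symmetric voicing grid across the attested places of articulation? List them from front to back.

/b/, /c/, /ɢ/

Voiceless: /p/ (bilabial), /t/ (alveolar), /ʈ/ (retroflex), /k/ (velar), /q/ (uvular).
Voiced: /d/ (alveolar), /ɖ/ (retroflex), /ɟ/ (palatal), /ɡ/ (velar).
Gaps, from front to back: bilabial lacks voiced (/b/); palatal lacks voiceless (/c/); uvular lacks voiced (/ɢ/).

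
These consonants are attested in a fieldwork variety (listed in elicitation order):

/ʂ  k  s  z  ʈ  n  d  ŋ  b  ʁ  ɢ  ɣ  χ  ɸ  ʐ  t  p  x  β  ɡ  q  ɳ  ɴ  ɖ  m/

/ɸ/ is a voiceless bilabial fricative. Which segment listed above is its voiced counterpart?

/β/

The voiced counterpart is a voiced bilabial fricative — in this inventory, /β/.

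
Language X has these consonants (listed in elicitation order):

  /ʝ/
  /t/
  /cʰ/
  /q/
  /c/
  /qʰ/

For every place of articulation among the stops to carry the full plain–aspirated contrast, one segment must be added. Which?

alveolar: plain /t/, aspirated —.
palatal: plain /c/, aspirated /cʰ/.
uvular: plain /q/, aspirated /qʰ/.
The alveolar row has no aspirated member, so the gap is the aspirated alveolar stop /tʰ/.

/tʰ/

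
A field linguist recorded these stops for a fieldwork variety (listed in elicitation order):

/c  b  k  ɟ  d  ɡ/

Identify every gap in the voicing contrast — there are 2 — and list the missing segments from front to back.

Voiceless: /c/ (palatal), /k/ (velar).
Voiced: /b/ (bilabial), /d/ (alveolar), /ɟ/ (palatal), /ɡ/ (velar).
Gaps, from front to back: bilabial lacks voiceless (/p/); alveolar lacks voiceless (/t/).

/p/, /t/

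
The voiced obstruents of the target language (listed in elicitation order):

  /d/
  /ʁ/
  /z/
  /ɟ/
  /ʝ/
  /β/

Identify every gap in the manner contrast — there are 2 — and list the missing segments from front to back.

/b/, /ɢ/

Stop: /d/ (alveolar), /ɟ/ (palatal).
Fricative: /β/ (bilabial), /z/ (alveolar), /ʝ/ (palatal), /ʁ/ (uvular).
Gaps, from front to back: bilabial lacks stop (/b/); uvular lacks stop (/ɢ/).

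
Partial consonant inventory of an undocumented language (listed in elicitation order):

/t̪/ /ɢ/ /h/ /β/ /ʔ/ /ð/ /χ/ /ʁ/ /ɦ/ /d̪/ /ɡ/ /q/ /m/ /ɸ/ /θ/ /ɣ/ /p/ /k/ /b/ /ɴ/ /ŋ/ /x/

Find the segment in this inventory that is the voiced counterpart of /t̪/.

/d̪/

/t̪/ is a voiceless dental stop.
The voiced counterpart is a voiced dental stop — in this inventory, /d̪/.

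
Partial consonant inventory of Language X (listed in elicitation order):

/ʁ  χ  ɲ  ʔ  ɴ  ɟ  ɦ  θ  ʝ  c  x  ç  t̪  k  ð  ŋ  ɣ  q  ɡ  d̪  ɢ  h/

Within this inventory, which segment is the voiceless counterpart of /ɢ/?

/ɢ/ is a voiced uvular stop.
The voiceless counterpart is a voiceless uvular stop — in this inventory, /q/.

/q/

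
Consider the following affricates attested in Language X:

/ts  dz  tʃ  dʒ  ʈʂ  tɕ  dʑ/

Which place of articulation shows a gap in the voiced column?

retroflex

Voiceless: /ts/ (alveolar), /tʃ/ (postalveolar), /ʈʂ/ (retroflex), /tɕ/ (alveolo-palatal).
Voiced: /dz/ (alveolar), /dʒ/ (postalveolar), /dʑ/ (alveolo-palatal).
Every place of articulation has a voiced member except retroflex, where /ɖʐ/ would be expected.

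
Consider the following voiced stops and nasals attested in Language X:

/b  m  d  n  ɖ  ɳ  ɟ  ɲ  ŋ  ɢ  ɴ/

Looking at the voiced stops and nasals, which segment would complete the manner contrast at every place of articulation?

bilabial: oral stop /b/, nasal /m/.
alveolar: oral stop /d/, nasal /n/.
retroflex: oral stop /ɖ/, nasal /ɳ/.
palatal: oral stop /ɟ/, nasal /ɲ/.
velar: oral stop —, nasal /ŋ/.
uvular: oral stop /ɢ/, nasal /ɴ/.
The velar row has no oral stop member, so the gap is the velar oral stop /ɡ/.

/ɡ/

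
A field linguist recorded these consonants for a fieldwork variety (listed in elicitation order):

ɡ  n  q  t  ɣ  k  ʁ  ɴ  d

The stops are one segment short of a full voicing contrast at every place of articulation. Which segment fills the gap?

alveolar: voiceless /t/, voiced /d/.
velar: voiceless /k/, voiced /ɡ/.
uvular: voiceless /q/, voiced —.
The uvular row has no voiced member, so the gap is the voiced uvular stop /ɢ/.

/ɢ/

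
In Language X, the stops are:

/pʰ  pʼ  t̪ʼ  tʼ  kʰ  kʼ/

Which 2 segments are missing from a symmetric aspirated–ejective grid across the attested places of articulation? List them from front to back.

/t̪ʰ/, /tʰ/

place of articulation  aspirated  ejective
bilabial          pʰ        pʼ      
dental            —         t̪ʼ     
alveolar          —         tʼ      
velar             kʰ        kʼ      
Gaps, from front to back: dental lacks aspirated (/t̪ʰ/); alveolar lacks aspirated (/tʰ/).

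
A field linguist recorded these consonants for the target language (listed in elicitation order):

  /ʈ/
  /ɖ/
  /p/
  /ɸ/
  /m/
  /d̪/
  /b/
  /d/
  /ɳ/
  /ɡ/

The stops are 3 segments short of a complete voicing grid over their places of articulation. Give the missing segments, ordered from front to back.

/t̪/, /t/, /k/

Voiceless: /p/ (bilabial), /ʈ/ (retroflex).
Voiced: /b/ (bilabial), /d̪/ (dental), /d/ (alveolar), /ɖ/ (retroflex), /ɡ/ (velar).
Gaps, from front to back: dental lacks voiceless (/t̪/); alveolar lacks voiceless (/t/); velar lacks voiceless (/k/).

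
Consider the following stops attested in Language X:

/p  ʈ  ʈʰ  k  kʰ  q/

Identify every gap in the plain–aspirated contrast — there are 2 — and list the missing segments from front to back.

place of articulation  plain     aspirated
bilabial          p         —       
retroflex         ʈ         ʈʰ      
velar             k         kʰ      
uvular            q         —       
Gaps, from front to back: bilabial lacks aspirated (/pʰ/); uvular lacks aspirated (/qʰ/).

/pʰ/, /qʰ/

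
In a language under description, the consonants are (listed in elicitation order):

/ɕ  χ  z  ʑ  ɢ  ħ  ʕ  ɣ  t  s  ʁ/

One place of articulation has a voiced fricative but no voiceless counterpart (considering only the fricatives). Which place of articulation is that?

velar

alveolar: voiceless /s/, voiced /z/.
alveolo-palatal: voiceless /ɕ/, voiced /ʑ/.
velar: voiceless —, voiced /ɣ/.
uvular: voiceless /χ/, voiced /ʁ/.
pharyngeal: voiceless /ħ/, voiced /ʕ/.
Every place of articulation has a voiceless member except velar, where /x/ would be expected.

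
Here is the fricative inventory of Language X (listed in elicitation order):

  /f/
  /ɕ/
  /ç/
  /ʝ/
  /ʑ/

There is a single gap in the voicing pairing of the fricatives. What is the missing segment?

place of articulation  voiceless  voiced  
labiodental       f         —       
alveolo-palatal   ɕ         ʑ       
palatal           ç         ʝ       
The labiodental row has no voiced member, so the gap is the voiced labiodental fricative /v/.

/v/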